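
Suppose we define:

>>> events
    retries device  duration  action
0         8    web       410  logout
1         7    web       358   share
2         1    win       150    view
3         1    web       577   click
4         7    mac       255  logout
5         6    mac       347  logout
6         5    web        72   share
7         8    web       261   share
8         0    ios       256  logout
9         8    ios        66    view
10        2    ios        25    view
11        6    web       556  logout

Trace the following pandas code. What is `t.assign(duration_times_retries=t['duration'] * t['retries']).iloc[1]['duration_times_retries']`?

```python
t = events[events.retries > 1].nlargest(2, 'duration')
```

3280

filter rows where retries > 1:
    retries device  duration  action
0         8    web       410  logout
1         7    web       358   share
4         7    mac       255  logout
5         6    mac       347  logout
6         5    web        72   share
7         8    web       261   share
9         8    ios        66    view
10        2    ios        25    view
11        6    web       556  logout
take 2 rows with largest duration:
    retries device  duration  action
11        6    web       556  logout
0         8    web       410  logout
add column duration_times_retries = t['duration'] * t['retries']:
    retries device  duration  action  duration_times_retries
11        6    web       556  logout                    3336
0         8    web       410  logout                    3280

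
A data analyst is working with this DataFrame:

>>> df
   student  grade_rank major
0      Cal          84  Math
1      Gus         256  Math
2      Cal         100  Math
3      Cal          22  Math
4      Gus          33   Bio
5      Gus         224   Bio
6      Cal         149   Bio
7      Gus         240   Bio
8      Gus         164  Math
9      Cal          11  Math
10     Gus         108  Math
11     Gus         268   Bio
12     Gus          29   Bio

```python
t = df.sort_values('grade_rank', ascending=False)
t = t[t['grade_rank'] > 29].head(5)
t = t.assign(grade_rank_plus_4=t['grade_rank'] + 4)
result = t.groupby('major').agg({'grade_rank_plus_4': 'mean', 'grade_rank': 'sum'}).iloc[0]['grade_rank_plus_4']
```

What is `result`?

248.0

sort by grade_rank descending:
   student  grade_rank major
11     Gus         268   Bio
1      Gus         256  Math
7      Gus         240   Bio
5      Gus         224   Bio
8      Gus         164  Math
6      Cal         149   Bio
10     Gus         108  Math
2      Cal         100  Math
0      Cal          84  Math
4      Gus          33   Bio
12     Gus          29   Bio
3      Cal          22  Math
9      Cal          11  Math
filter rows where grade_rank > 29:
   student  grade_rank major
11     Gus         268   Bio
1      Gus         256  Math
7      Gus         240   Bio
5      Gus         224   Bio
8      Gus         164  Math
6      Cal         149   Bio
10     Gus         108  Math
2      Cal         100  Math
0      Cal          84  Math
4      Gus          33   Bio
take first 5 rows:
   student  grade_rank major
11     Gus         268   Bio
1      Gus         256  Math
7      Gus         240   Bio
5      Gus         224   Bio
8      Gus         164  Math
add column grade_rank_plus_4 = t['grade_rank'] + 4:
   student  grade_rank major  grade_rank_plus_4
11     Gus         268   Bio                272
1      Gus         256  Math                260
7      Gus         240   Bio                244
5      Gus         224   Bio                228
8      Gus         164  Math                168
group by major: mean(grade_rank_plus_4), sum(grade_rank):
       grade_rank_plus_4  grade_rank
major                               
Bio                248.0         732
Math               214.0         420
Finally, value at position 0, column 'grade_rank_plus_4' = 248.0.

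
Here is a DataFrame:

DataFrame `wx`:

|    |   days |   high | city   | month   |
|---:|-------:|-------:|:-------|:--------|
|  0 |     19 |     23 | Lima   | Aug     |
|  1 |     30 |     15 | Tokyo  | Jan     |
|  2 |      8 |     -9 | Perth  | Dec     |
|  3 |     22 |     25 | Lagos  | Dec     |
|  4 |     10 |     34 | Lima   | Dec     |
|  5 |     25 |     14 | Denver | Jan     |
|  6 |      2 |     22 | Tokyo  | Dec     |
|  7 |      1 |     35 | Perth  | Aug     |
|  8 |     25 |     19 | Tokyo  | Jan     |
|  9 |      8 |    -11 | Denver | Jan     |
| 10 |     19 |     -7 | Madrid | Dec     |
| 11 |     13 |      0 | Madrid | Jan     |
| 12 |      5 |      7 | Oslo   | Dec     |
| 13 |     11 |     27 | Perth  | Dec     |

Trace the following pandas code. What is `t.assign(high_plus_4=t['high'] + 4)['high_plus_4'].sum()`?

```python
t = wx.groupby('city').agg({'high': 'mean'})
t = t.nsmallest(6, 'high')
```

group by city, mean of high:
             high
city             
Denver   1.500000
Lagos   25.000000
Lima    28.500000
Madrid  -3.500000
Oslo     7.000000
Perth   17.666667
Tokyo   18.666667
take 6 rows with smallest high:
             high
city             
Madrid  -3.500000
Denver   1.500000
Oslo     7.000000
Perth   17.666667
Tokyo   18.666667
Lagos   25.000000
add column high_plus_4 = t['high'] + 4:
             high  high_plus_4
city                          
Madrid  -3.500000     0.500000
Denver   1.500000     5.500000
Oslo     7.000000    11.000000
Perth   17.666667    21.666667
Tokyo   18.666667    22.666667
Lagos   25.000000    29.000000
sum of column 'high_plus_4' → 90.3333333333

90.3333333333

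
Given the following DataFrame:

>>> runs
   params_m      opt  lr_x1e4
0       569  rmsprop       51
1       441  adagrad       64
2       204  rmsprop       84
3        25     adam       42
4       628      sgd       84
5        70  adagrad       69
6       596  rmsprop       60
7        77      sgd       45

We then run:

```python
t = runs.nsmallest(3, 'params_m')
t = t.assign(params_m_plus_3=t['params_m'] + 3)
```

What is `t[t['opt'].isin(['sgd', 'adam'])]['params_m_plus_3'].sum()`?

take 3 rows with smallest params_m:
   params_m      opt  lr_x1e4
3        25     adam       42
5        70  adagrad       69
7        77      sgd       45
add column params_m_plus_3 = t['params_m'] + 3:
   params_m      opt  lr_x1e4  params_m_plus_3
3        25     adam       42               28
5        70  adagrad       69               73
7        77      sgd       45               80
filter rows where opt in ['sgd', 'adam']:
   params_m   opt  lr_x1e4  params_m_plus_3
3        25  adam       42               28
7        77   sgd       45               80
Taking the sum of column 'params_m_plus_3' gives 108.

108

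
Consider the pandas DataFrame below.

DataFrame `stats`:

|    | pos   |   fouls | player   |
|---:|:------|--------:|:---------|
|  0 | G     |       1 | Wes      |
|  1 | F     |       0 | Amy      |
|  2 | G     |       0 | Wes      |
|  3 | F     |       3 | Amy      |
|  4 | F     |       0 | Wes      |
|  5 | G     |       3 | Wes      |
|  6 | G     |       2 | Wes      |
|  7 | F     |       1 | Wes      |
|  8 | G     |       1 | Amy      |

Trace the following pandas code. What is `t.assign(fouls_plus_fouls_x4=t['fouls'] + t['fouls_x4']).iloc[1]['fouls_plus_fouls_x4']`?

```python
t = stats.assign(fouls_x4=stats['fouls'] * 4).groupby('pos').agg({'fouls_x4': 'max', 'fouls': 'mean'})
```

13.4

add column fouls_x4 = stats['fouls'] * 4:
  pos  fouls player  fouls_x4
0   G      1    Wes         4
1   F      0    Amy         0
2   G      0    Wes         0
3   F      3    Amy        12
4   F      0    Wes         0
5   G      3    Wes        12
6   G      2    Wes         8
7   F      1    Wes         4
8   G      1    Amy         4
group by pos: max(fouls_x4), mean(fouls):
     fouls_x4  fouls
pos                 
F          12    1.0
G          12    1.4
add column fouls_plus_fouls_x4 = t['fouls'] + t['fouls_x4']:
     fouls_x4  fouls  fouls_plus_fouls_x4
pos                                      
F          12    1.0                 13.0
G          12    1.4                 13.4
So iloc[1]['fouls_plus_fouls_x4'] = 13.4.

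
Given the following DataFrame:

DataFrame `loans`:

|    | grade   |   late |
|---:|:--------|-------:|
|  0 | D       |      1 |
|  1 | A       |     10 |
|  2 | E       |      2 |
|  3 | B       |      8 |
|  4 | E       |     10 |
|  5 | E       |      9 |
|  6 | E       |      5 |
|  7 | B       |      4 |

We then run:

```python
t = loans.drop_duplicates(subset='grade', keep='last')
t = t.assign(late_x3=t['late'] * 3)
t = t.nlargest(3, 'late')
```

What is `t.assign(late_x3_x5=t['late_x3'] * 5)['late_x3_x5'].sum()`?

285

drop duplicate grade (keep=last):
  grade  late
0     D     1
1     A    10
6     E     5
7     B     4
add column late_x3 = t['late'] * 3:
  grade  late  late_x3
0     D     1        3
1     A    10       30
6     E     5       15
7     B     4       12
take 3 rows with largest late:
  grade  late  late_x3
1     A    10       30
6     E     5       15
7     B     4       12
add column late_x3_x5 = t['late_x3'] * 5:
  grade  late  late_x3  late_x3_x5
1     A    10       30         150
6     E     5       15          75
7     B     4       12          60
Reading off the sum of column 'late_x3_x5', we get 285.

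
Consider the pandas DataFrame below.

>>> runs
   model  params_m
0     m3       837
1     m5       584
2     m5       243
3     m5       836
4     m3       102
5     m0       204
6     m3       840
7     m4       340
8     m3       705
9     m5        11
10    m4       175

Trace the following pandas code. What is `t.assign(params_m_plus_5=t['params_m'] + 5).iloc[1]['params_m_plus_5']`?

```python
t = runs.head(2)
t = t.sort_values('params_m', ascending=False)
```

take first 2 rows:
  model  params_m
0    m3       837
1    m5       584
sort by params_m descending:
  model  params_m
0    m3       837
1    m5       584
add column params_m_plus_5 = t['params_m'] + 5:
  model  params_m  params_m_plus_5
0    m3       837              842
1    m5       584              589
Finally, value at position 1, column 'params_m_plus_5' = 589.

589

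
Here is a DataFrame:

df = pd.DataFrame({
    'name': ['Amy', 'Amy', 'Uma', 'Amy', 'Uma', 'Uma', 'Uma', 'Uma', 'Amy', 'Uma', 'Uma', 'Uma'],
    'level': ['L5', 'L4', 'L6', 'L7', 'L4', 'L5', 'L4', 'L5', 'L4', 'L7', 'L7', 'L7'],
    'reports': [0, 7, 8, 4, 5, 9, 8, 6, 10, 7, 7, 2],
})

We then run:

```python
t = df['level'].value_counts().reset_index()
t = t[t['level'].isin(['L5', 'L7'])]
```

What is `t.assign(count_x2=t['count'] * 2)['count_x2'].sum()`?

14

value_counts of level:
level
L4    4
L7    4
L5    3
L6    1
Name: count, dtype: int64
reset_index():
  level  count
0    L4      4
1    L7      4
2    L5      3
3    L6      1
filter rows where level in ['L5', 'L7']:
  level  count
1    L7      4
2    L5      3
add column count_x2 = t['count'] * 2:
  level  count  count_x2
1    L7      4         8
2    L5      3         6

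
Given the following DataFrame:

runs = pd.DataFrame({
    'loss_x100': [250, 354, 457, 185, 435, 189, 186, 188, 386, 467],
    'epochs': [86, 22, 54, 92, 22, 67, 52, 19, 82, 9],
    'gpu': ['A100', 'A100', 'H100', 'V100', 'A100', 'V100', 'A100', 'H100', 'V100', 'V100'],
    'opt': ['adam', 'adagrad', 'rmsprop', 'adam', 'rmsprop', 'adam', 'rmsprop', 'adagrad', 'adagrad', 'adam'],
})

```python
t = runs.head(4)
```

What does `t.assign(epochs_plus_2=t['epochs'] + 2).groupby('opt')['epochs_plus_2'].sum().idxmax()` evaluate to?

adam

take first 4 rows:
   loss_x100  epochs   gpu      opt
0        250      86  A100     adam
1        354      22  A100  adagrad
2        457      54  H100  rmsprop
3        185      92  V100     adam
add column epochs_plus_2 = t['epochs'] + 2:
   loss_x100  epochs   gpu      opt  epochs_plus_2
0        250      86  A100     adam             88
1        354      22  A100  adagrad             24
2        457      54  H100  rmsprop             56
3        185      92  V100     adam             94
group by opt, sum of epochs_plus_2:
opt
adagrad     24
adam       182
rmsprop     56
Name: epochs_plus_2, dtype: int64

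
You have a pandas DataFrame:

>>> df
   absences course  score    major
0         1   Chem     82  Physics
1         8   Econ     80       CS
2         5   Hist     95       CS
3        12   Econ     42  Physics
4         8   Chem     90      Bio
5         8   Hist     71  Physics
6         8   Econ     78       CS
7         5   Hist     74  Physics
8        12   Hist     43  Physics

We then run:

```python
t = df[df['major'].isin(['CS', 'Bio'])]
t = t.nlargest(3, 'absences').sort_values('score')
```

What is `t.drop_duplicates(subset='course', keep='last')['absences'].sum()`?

16

filter rows where major in ['CS', 'Bio']:
   absences course  score major
1         8   Econ     80    CS
2         5   Hist     95    CS
4         8   Chem     90   Bio
6         8   Econ     78    CS
take 3 rows with largest absences:
   absences course  score major
1         8   Econ     80    CS
4         8   Chem     90   Bio
6         8   Econ     78    CS
sort by score:
   absences course  score major
6         8   Econ     78    CS
1         8   Econ     80    CS
4         8   Chem     90   Bio
drop duplicate course (keep=last):
   absences course  score major
1         8   Econ     80    CS
4         8   Chem     90   Bio
Taking the sum of column 'absences' gives 16.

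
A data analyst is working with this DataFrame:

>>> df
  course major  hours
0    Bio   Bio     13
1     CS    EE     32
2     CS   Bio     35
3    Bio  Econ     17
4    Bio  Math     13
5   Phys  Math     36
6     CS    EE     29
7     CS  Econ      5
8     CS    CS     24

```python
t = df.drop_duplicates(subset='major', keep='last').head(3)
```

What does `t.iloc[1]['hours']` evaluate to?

drop duplicate major (keep=last):
  course major  hours
2     CS   Bio     35
5   Phys  Math     36
6     CS    EE     29
7     CS  Econ      5
8     CS    CS     24
take first 3 rows:
  course major  hours
2     CS   Bio     35
5   Phys  Math     36
6     CS    EE     29
Then the value at position 1, column 'hours': 36

36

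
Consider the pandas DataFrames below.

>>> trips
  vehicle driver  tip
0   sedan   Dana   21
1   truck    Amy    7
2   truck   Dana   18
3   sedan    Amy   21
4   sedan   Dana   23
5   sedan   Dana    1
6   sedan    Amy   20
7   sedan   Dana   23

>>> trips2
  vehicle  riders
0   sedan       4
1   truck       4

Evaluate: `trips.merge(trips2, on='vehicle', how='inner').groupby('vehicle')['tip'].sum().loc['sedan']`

merge on 'vehicle' (how='inner') → 8 rows:
  vehicle driver  tip  riders
0   sedan   Dana   21       4
1   truck    Amy    7       4
2   truck   Dana   18       4
3   sedan    Amy   21       4
4   sedan   Dana   23       4
5   sedan   Dana    1       4
6   sedan    Amy   20       4
7   sedan   Dana   23       4
group by vehicle, sum of tip:
vehicle
sedan    109
truck     25
Name: tip, dtype: int64
Hence 109.

109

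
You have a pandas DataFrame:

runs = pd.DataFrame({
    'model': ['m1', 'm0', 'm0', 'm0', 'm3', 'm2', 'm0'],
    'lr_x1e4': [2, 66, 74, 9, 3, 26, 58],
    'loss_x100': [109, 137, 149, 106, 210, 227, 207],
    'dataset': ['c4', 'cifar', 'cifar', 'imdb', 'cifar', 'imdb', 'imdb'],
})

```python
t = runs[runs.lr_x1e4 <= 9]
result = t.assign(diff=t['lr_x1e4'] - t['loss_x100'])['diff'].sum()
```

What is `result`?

-411

filter rows where lr_x1e4 <= 9:
  model  lr_x1e4  loss_x100 dataset
0    m1        2        109      c4
3    m0        9        106    imdb
4    m3        3        210   cifar
add column diff = t['lr_x1e4'] - t['loss_x100']:
  model  lr_x1e4  loss_x100 dataset  diff
0    m1        2        109      c4  -107
3    m0        9        106    imdb   -97
4    m3        3        210   cifar  -207
The sum of column 'diff' is -411.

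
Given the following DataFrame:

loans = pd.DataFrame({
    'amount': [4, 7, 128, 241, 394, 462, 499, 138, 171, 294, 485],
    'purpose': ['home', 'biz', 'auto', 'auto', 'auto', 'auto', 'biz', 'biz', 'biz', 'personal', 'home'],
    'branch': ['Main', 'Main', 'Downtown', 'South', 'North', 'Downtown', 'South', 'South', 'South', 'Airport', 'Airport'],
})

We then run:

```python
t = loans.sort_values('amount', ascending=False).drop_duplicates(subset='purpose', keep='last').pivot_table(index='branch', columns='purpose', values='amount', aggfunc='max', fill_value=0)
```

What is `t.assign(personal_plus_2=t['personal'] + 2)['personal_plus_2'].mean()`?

sort by amount descending:
    amount   purpose    branch
6      499       biz     South
10     485      home   Airport
5      462      auto  Downtown
4      394      auto     North
9      294  personal   Airport
3      241      auto     South
8      171       biz     South
7      138       biz     South
2      128      auto  Downtown
1        7       biz      Main
0        4      home      Main
drop duplicate purpose (keep=last):
   amount   purpose    branch
9     294  personal   Airport
2     128      auto  Downtown
1       7       biz      Main
0       4      home      Main
pivot: rows=branch, cols=purpose, max(amount):
purpose   auto  biz  home  personal
branch                             
Airport      0    0     0       294
Downtown   128    0     0         0
Main         0    7     4         0
add column personal_plus_2 = t['personal'] + 2:
purpose   auto  biz  home  personal  personal_plus_2
branch                                              
Airport      0    0     0       294              296
Downtown   128    0     0         0                2
Main         0    7     4         0                2

100.0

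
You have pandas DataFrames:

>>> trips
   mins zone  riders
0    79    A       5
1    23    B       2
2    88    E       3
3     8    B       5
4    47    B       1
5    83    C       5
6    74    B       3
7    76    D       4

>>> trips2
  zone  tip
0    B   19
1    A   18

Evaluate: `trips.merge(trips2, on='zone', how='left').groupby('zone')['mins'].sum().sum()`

478

merge on 'zone' (how='left') → 8 rows:
   mins zone  riders   tip
0    79    A       5  18.0
1    23    B       2  19.0
2    88    E       3   NaN
3     8    B       5  19.0
4    47    B       1  19.0
5    83    C       5   NaN
6    74    B       3  19.0
7    76    D       4   NaN
group by zone, sum of mins:
zone
A     79
B    152
C     83
D     76
E     88
Name: mins, dtype: int64
Finally, sum of the resulting series = 478.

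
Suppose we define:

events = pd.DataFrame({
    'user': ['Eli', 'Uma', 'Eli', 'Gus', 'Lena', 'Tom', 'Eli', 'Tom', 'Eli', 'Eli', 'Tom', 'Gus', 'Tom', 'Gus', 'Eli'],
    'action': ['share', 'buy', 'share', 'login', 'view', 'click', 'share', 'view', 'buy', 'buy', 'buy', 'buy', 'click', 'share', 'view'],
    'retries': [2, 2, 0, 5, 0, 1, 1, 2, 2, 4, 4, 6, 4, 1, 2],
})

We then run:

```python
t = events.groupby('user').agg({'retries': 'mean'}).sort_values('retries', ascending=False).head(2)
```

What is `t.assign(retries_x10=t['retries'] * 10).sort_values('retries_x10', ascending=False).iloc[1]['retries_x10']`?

27.5

group by user, mean of retries:
       retries
user          
Eli   1.833333
Gus   4.000000
Lena  0.000000
Tom   2.750000
Uma   2.000000
sort by retries descending:
       retries
user          
Gus   4.000000
Tom   2.750000
Uma   2.000000
Eli   1.833333
Lena  0.000000
take first 2 rows:
      retries
user         
Gus      4.00
Tom      2.75
add column retries_x10 = t['retries'] * 10:
      retries  retries_x10
user                      
Gus      4.00         40.0
Tom      2.75         27.5
sort by retries_x10 descending:
      retries  retries_x10
user                      
Gus      4.00         40.0
Tom      2.75         27.5
Finally, value at position 1, column 'retries_x10' = 27.5.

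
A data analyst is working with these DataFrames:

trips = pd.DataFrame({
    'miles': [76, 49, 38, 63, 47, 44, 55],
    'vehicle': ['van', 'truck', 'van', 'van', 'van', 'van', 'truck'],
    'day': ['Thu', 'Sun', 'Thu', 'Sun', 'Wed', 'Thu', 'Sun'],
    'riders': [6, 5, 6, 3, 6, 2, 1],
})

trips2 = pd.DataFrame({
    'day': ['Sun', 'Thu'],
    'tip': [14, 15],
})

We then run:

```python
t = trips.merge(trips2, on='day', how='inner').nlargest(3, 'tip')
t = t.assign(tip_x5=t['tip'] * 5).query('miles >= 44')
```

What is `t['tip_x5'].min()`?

75

merge on 'day' (how='inner') → 6 rows:
   miles vehicle  day  riders  tip
0     76     van  Thu       6   15
1     49   truck  Sun       5   14
2     38     van  Thu       6   15
3     63     van  Sun       3   14
4     44     van  Thu       2   15
5     55   truck  Sun       1   14
take 3 rows with largest tip:
   miles vehicle  day  riders  tip
0     76     van  Thu       6   15
2     38     van  Thu       6   15
4     44     van  Thu       2   15
add column tip_x5 = t['tip'] * 5:
   miles vehicle  day  riders  tip  tip_x5
0     76     van  Thu       6   15      75
2     38     van  Thu       6   15      75
4     44     van  Thu       2   15      75
filter rows where miles >= 44:
   miles vehicle  day  riders  tip  tip_x5
0     76     van  Thu       6   15      75
4     44     van  Thu       2   15      75
Reading off the min of column 'tip_x5', we get 75.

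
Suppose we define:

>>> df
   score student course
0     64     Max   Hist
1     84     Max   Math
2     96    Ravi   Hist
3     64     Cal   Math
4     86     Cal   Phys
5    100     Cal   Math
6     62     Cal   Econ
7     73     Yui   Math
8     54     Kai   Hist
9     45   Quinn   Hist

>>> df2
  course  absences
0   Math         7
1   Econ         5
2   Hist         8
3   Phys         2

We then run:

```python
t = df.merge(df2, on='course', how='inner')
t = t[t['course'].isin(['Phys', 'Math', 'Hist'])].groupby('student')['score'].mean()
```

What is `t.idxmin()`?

merge on 'course' (how='inner') → 10 rows:
   score student course  absences
0     64     Max   Hist         8
1     84     Max   Math         7
2     96    Ravi   Hist         8
3     64     Cal   Math         7
4     86     Cal   Phys         2
5    100     Cal   Math         7
6     62     Cal   Econ         5
7     73     Yui   Math         7
8     54     Kai   Hist         8
9     45   Quinn   Hist         8
filter rows where course in ['Phys', 'Math', 'Hist']:
   score student course  absences
0     64     Max   Hist         8
1     84     Max   Math         7
2     96    Ravi   Hist         8
3     64     Cal   Math         7
4     86     Cal   Phys         2
5    100     Cal   Math         7
7     73     Yui   Math         7
8     54     Kai   Hist         8
9     45   Quinn   Hist         8
group by student, mean of score:
student
Cal      83.333333
Kai      54.000000
Max      74.000000
Quinn    45.000000
Ravi     96.000000
Yui      73.000000
Name: score, dtype: float64
Reading off the label with the smallest value, we get Quinn.

Quinn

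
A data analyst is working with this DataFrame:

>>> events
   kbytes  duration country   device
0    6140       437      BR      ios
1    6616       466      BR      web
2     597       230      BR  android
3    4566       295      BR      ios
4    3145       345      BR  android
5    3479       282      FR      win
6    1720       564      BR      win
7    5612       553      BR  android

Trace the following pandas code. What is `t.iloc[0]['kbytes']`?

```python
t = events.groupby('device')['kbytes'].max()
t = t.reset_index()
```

5612

group by device, max of kbytes:
device
android    5612
ios        6140
web        6616
win        3479
Name: kbytes, dtype: int64
reset_index():
    device  kbytes
0  android    5612
1      ios    6140
2      web    6616
3      win    3479
Then the value at position 0, column 'kbytes': 5612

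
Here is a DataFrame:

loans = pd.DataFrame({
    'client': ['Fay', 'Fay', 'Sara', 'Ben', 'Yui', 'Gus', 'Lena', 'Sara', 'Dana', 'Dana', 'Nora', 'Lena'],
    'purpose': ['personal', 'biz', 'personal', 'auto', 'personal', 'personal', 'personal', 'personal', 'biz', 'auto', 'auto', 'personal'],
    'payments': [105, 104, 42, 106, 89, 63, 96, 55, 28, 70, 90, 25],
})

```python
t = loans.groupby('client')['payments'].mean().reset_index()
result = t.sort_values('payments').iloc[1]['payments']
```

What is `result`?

49.0

group by client, mean of payments:
client
Ben     106.0
Dana     49.0
Fay     104.5
Gus      63.0
Lena     60.5
Nora     90.0
Sara     48.5
Yui      89.0
Name: payments, dtype: float64
reset_index():
  client  payments
0    Ben     106.0
1   Dana      49.0
2    Fay     104.5
3    Gus      63.0
4   Lena      60.5
5   Nora      90.0
6   Sara      48.5
7    Yui      89.0
sort by payments:
  client  payments
6   Sara      48.5
1   Dana      49.0
4   Lena      60.5
3    Gus      63.0
7    Yui      89.0
5   Nora      90.0
2    Fay     104.5
0    Ben     106.0
Then the value at position 1, column 'payments': 49.0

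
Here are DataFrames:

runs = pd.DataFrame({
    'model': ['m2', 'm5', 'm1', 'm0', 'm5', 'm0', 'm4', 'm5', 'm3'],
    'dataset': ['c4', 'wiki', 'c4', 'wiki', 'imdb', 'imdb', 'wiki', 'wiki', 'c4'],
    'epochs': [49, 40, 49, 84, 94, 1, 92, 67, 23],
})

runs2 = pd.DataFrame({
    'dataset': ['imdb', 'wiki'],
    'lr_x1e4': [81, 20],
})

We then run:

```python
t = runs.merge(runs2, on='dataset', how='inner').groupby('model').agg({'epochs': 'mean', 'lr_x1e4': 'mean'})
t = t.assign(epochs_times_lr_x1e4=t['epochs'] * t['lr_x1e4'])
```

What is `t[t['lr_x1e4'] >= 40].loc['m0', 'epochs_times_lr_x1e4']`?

2146.25

merge on 'dataset' (how='inner') → 6 rows:
  model dataset  epochs  lr_x1e4
0    m5    wiki      40       20
1    m0    wiki      84       20
2    m5    imdb      94       81
3    m0    imdb       1       81
4    m4    wiki      92       20
5    m5    wiki      67       20
group by model: mean(epochs), mean(lr_x1e4):
       epochs    lr_x1e4
model                   
m0       42.5  50.500000
m4       92.0  20.000000
m5       67.0  40.333333
add column epochs_times_lr_x1e4 = t['epochs'] * t['lr_x1e4']:
       epochs    lr_x1e4  epochs_times_lr_x1e4
model                                         
m0       42.5  50.500000           2146.250000
m4       92.0  20.000000           1840.000000
m5       67.0  40.333333           2702.333333
filter rows where lr_x1e4 >= 40:
       epochs    lr_x1e4  epochs_times_lr_x1e4
model                                         
m0       42.5  50.500000           2146.250000
m5       67.0  40.333333           2702.333333
value at row 'm0', column 'epochs_times_lr_x1e4' → 2146.25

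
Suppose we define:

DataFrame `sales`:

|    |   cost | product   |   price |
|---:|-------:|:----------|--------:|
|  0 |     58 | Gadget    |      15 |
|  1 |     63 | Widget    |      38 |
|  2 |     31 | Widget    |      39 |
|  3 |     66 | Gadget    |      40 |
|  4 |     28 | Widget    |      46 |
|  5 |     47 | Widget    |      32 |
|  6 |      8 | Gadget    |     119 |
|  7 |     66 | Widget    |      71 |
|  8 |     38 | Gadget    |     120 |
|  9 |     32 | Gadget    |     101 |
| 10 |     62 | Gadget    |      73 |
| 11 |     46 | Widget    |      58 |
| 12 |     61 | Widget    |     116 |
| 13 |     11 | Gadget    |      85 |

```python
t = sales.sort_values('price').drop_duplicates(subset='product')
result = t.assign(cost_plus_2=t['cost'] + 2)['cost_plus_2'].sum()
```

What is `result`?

109

sort by price:
    cost product  price
0     58  Gadget     15
5     47  Widget     32
1     63  Widget     38
2     31  Widget     39
3     66  Gadget     40
4     28  Widget     46
11    46  Widget     58
7     66  Widget     71
10    62  Gadget     73
13    11  Gadget     85
9     32  Gadget    101
12    61  Widget    116
6      8  Gadget    119
8     38  Gadget    120
drop duplicate product (keep=first):
   cost product  price
0    58  Gadget     15
5    47  Widget     32
add column cost_plus_2 = t['cost'] + 2:
   cost product  price  cost_plus_2
0    58  Gadget     15           60
5    47  Widget     32           49
Reading off the sum of column 'cost_plus_2', we get 109.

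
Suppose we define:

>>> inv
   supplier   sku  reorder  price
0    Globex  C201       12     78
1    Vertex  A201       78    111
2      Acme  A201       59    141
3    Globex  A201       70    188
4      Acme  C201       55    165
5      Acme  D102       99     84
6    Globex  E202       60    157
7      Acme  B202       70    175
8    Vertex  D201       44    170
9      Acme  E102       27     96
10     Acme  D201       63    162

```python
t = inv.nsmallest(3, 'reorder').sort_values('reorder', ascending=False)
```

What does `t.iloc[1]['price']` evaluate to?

96

take 3 rows with smallest reorder:
  supplier   sku  reorder  price
0   Globex  C201       12     78
9     Acme  E102       27     96
8   Vertex  D201       44    170
sort by reorder descending:
  supplier   sku  reorder  price
8   Vertex  D201       44    170
9     Acme  E102       27     96
0   Globex  C201       12     78
Then the value at position 1, column 'price': 96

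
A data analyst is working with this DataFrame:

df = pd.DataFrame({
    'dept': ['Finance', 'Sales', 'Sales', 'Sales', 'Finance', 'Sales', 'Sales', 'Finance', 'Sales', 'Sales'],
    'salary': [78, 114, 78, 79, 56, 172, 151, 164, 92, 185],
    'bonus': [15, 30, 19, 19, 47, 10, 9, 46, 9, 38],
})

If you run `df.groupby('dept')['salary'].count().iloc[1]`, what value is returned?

group by dept, count of salary:
dept
Finance    3
Sales      7
Name: salary, dtype: int64

7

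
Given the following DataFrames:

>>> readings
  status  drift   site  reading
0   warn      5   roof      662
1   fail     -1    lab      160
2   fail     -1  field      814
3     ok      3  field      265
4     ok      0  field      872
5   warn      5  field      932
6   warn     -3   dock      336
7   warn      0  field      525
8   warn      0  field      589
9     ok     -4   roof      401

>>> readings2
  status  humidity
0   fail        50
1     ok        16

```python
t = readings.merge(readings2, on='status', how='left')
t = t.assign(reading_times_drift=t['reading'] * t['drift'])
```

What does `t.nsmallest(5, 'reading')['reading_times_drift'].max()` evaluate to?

merge on 'status' (how='left') → 10 rows:
  status  drift   site  reading  humidity
0   warn      5   roof      662       NaN
1   fail     -1    lab      160      50.0
2   fail     -1  field      814      50.0
3     ok      3  field      265      16.0
4     ok      0  field      872      16.0
5   warn      5  field      932       NaN
6   warn     -3   dock      336       NaN
7   warn      0  field      525       NaN
8   warn      0  field      589       NaN
9     ok     -4   roof      401      16.0
add column reading_times_drift = t['reading'] * t['drift']:
  status  drift   site  reading  humidity  reading_times_drift
0   warn      5   roof      662       NaN                 3310
1   fail     -1    lab      160      50.0                 -160
2   fail     -1  field      814      50.0                 -814
3     ok      3  field      265      16.0                  795
4     ok      0  field      872      16.0                    0
5   warn      5  field      932       NaN                 4660
6   warn     -3   dock      336       NaN                -1008
7   warn      0  field      525       NaN                    0
8   warn      0  field      589       NaN                    0
9     ok     -4   roof      401      16.0                -1604
take 5 rows with smallest reading:
  status  drift   site  reading  humidity  reading_times_drift
1   fail     -1    lab      160      50.0                 -160
3     ok      3  field      265      16.0                  795
6   warn     -3   dock      336       NaN                -1008
9     ok     -4   roof      401      16.0                -1604
7   warn      0  field      525       NaN                    0
Finally, max of column 'reading_times_drift' = 795.

795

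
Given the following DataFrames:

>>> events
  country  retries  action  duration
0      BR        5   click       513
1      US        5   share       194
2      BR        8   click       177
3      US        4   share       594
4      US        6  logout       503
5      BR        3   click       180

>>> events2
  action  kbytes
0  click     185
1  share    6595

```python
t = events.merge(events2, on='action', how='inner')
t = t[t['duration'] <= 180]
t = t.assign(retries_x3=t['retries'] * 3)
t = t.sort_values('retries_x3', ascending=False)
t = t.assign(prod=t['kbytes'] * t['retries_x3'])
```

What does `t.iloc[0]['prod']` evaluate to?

4440

merge on 'action' (how='inner') → 5 rows:
  country  retries action  duration  kbytes
0      BR        5  click       513     185
1      US        5  share       194    6595
2      BR        8  click       177     185
3      US        4  share       594    6595
4      BR        3  click       180     185
filter rows where duration <= 180:
  country  retries action  duration  kbytes
2      BR        8  click       177     185
4      BR        3  click       180     185
add column retries_x3 = t['retries'] * 3:
  country  retries action  duration  kbytes  retries_x3
2      BR        8  click       177     185          24
4      BR        3  click       180     185           9
sort by retries_x3 descending:
  country  retries action  duration  kbytes  retries_x3
2      BR        8  click       177     185          24
4      BR        3  click       180     185           9
add column prod = t['kbytes'] * t['retries_x3']:
  country  retries action  duration  kbytes  retries_x3  prod
2      BR        8  click       177     185          24  4440
4      BR        3  click       180     185           9  1665
Then the value at position 0, column 'prod': 4440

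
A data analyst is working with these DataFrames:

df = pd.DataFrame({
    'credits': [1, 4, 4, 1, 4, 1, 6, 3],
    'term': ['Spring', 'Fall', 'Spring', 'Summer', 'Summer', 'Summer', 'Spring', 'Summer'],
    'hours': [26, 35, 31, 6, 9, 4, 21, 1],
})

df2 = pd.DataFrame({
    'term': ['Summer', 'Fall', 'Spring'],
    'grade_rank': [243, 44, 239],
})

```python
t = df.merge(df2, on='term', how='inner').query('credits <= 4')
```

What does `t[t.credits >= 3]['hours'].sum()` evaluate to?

merge on 'term' (how='inner') → 8 rows:
   credits    term  hours  grade_rank
0        1  Spring     26         239
1        4    Fall     35          44
2        4  Spring     31         239
3        1  Summer      6         243
4        4  Summer      9         243
5        1  Summer      4         243
6        6  Spring     21         239
7        3  Summer      1         243
filter rows where credits <= 4:
   credits    term  hours  grade_rank
0        1  Spring     26         239
1        4    Fall     35          44
2        4  Spring     31         239
3        1  Summer      6         243
4        4  Summer      9         243
5        1  Summer      4         243
7        3  Summer      1         243
filter rows where credits >= 3:
   credits    term  hours  grade_rank
1        4    Fall     35          44
2        4  Spring     31         239
4        4  Summer      9         243
7        3  Summer      1         243
Hence 76.

76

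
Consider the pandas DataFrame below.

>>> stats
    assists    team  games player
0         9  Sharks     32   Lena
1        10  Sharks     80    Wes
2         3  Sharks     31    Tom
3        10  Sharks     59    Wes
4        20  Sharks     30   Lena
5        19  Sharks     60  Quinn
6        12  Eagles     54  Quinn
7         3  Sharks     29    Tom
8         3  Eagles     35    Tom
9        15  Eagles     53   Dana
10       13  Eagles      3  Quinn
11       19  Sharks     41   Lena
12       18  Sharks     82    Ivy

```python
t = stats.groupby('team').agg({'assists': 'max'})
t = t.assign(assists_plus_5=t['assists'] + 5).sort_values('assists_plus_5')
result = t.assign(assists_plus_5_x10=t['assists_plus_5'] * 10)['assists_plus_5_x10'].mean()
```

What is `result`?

225.0

group by team, max of assists:
        assists
team           
Eagles       15
Sharks       20
add column assists_plus_5 = t['assists'] + 5:
        assists  assists_plus_5
team                           
Eagles       15              20
Sharks       20              25
sort by assists_plus_5:
        assists  assists_plus_5
team                           
Eagles       15              20
Sharks       20              25
add column assists_plus_5_x10 = t['assists_plus_5'] * 10:
        assists  assists_plus_5  assists_plus_5_x10
team                                               
Eagles       15              20                 200
Sharks       20              25                 250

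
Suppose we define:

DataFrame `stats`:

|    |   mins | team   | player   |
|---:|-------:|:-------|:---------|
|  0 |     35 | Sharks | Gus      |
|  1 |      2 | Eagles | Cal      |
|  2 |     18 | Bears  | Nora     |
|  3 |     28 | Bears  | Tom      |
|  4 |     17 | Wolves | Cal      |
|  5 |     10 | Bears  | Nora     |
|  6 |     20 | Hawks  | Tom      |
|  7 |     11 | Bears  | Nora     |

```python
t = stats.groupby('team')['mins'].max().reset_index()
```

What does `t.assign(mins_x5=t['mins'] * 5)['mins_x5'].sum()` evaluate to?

group by team, max of mins:
team
Bears     28
Eagles     2
Hawks     20
Sharks    35
Wolves    17
Name: mins, dtype: int64
reset_index():
     team  mins
0   Bears    28
1  Eagles     2
2   Hawks    20
3  Sharks    35
4  Wolves    17
add column mins_x5 = t['mins'] * 5:
     team  mins  mins_x5
0   Bears    28      140
1  Eagles     2       10
2   Hawks    20      100
3  Sharks    35      175
4  Wolves    17       85
Finally, sum of column 'mins_x5' = 510.

510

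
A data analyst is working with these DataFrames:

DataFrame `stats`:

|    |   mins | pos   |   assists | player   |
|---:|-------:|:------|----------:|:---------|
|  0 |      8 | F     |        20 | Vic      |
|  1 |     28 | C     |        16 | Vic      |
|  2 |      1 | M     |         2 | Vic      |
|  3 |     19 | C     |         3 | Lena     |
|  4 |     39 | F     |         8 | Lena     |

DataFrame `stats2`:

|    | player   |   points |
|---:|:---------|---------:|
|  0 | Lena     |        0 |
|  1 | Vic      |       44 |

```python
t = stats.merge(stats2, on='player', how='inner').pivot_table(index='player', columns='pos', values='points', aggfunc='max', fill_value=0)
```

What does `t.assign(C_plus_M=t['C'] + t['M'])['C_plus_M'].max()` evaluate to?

merge on 'player' (how='inner') → 5 rows:
   mins pos  assists player  points
0     8   F       20    Vic      44
1    28   C       16    Vic      44
2     1   M        2    Vic      44
3    19   C        3   Lena       0
4    39   F        8   Lena       0
pivot: rows=player, cols=pos, max(points):
pos      C   F   M
player            
Lena     0   0   0
Vic     44  44  44
add column C_plus_M = t['C'] + t['M']:
pos      C   F   M  C_plus_M
player                      
Lena     0   0   0         0
Vic     44  44  44        88
So max() = 88.

88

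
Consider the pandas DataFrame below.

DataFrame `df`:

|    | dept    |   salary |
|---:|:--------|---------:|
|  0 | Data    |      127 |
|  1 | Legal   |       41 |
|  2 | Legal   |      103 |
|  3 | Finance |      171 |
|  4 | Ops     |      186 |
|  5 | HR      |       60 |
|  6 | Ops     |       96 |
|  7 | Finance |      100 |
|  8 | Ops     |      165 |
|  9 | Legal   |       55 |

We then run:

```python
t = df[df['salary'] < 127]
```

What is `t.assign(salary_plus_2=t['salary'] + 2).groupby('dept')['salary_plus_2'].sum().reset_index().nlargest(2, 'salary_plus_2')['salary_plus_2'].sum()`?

307

filter rows where salary < 127:
      dept  salary
1    Legal      41
2    Legal     103
5       HR      60
6      Ops      96
7  Finance     100
9    Legal      55
add column salary_plus_2 = t['salary'] + 2:
      dept  salary  salary_plus_2
1    Legal      41             43
2    Legal     103            105
5       HR      60             62
6      Ops      96             98
7  Finance     100            102
9    Legal      55             57
group by dept, sum of salary_plus_2:
dept
Finance    102
HR          62
Legal      205
Ops         98
Name: salary_plus_2, dtype: int64
reset_index():
      dept  salary_plus_2
0  Finance            102
1       HR             62
2    Legal            205
3      Ops             98
take 2 rows with largest salary_plus_2:
      dept  salary_plus_2
2    Legal            205
0  Finance            102
The sum of column 'salary_plus_2' is 307.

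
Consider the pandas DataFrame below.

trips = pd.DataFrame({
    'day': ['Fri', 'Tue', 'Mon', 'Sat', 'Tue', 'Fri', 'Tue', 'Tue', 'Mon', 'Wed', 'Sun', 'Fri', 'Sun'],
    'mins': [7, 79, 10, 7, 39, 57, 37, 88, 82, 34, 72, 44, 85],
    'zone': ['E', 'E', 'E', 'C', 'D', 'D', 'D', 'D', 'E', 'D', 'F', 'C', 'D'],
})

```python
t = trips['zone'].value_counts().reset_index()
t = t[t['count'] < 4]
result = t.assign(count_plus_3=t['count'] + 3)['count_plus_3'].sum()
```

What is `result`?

value_counts of zone:
zone
D    6
E    4
C    2
F    1
Name: count, dtype: int64
reset_index():
  zone  count
0    D      6
1    E      4
2    C      2
3    F      1
filter rows where count < 4:
  zone  count
2    C      2
3    F      1
add column count_plus_3 = t['count'] + 3:
  zone  count  count_plus_3
2    C      2             5
3    F      1             4
Taking the sum of column 'count_plus_3' gives 9.

9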